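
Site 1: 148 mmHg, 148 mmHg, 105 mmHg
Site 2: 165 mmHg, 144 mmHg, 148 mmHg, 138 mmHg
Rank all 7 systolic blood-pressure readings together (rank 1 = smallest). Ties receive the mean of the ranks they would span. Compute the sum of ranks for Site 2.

Sorted (ascending): 105, 138, 144, 148, 148, 148, 165
The 3 values of 148 occupy positions 4–6 → average rank 5.
Site 2 values → pooled ranks: 165→7, 144→3, 148→5, 138→2
Rank sum = 7 + 3 + 5 + 2 = 17

17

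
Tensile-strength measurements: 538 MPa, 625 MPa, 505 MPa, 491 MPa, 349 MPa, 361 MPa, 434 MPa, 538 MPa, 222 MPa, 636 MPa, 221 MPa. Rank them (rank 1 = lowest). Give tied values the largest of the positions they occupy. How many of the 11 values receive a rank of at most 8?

7

Sorted (ascending): 221, 222, 349, 361, 434, 491, 505, 538, 538, 625, 636
The 2 values of 538 occupy positions 8–9 → each gets rank 9.
Ranks ≤ 8: {1, 2, 3, 4, 5, 6, 7} → 7 values.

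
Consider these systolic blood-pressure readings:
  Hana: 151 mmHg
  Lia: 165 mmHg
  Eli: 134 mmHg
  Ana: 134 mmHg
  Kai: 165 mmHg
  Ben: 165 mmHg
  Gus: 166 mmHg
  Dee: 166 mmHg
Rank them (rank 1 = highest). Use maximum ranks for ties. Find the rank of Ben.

Sorted (descending): 166, 166, 165, 165, 165, 151, 134, 134
The 2 values of 166 occupy positions 1–2 → each gets rank 2.
The 3 values of 165 occupy positions 3–5 → each gets rank 5.
The 2 values of 134 occupy positions 7–8 → each gets rank 8.
Ben has value 165 mmHg → rank 5.

5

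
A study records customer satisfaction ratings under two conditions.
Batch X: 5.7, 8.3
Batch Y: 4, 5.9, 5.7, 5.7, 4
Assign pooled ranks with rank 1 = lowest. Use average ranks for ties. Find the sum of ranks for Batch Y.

17

Sorted (ascending): 4, 4, 5.7, 5.7, 5.7, 5.9, 8.3
The 2 values of 4 occupy positions 1–2 → average rank (1+2)/2 = 1.5.
The 3 values of 5.7 occupy positions 3–5 → average rank 4.
Batch Y values → pooled ranks: 4→1.5, 5.9→6, 5.7→4, 5.7→4, 4→1.5
Rank sum = 1.5 + 6 + 4 + 4 + 1.5 = 17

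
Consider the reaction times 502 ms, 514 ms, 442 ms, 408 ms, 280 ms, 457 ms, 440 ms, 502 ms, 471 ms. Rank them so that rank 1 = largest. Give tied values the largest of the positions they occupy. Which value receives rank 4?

471

Sorted (descending): 514, 502, 502, 471, 457, 442, 440, 408, 280
The 2 values of 502 occupy positions 2–3 → each gets rank 3.
Rank 4 → value 471.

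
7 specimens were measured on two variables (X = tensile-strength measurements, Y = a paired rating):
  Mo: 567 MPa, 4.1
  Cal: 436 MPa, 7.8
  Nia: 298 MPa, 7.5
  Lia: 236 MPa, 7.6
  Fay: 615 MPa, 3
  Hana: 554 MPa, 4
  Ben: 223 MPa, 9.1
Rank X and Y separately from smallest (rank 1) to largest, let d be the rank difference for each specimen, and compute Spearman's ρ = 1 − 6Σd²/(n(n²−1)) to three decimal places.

-0.857

Ranks of variable 1: 6, 4, 3, 2, 7, 5, 1
Ranks of variable 2: 3, 6, 4, 5, 1, 2, 7
d = r₁ − r₂: 3, -2, -1, -3, 6, 3, -6
d²: 9, 4, 1, 9, 36, 9, 36; Σd² = 104
ρ = 1 − 6·104/(7·48) = 1 − 624/336 = -0.857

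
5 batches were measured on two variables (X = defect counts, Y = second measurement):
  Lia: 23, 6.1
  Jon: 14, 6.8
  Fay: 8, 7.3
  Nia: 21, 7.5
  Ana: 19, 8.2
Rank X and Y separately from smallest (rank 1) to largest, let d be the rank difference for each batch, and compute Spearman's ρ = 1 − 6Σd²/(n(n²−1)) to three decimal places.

-0.200

Ranks of variable 1: 5, 2, 1, 4, 3
Ranks of variable 2: 1, 2, 3, 4, 5
d = r₁ − r₂: 4, 0, -2, 0, -2
d²: 16, 0, 4, 0, 4; Σd² = 24
ρ = 1 − 6·24/(5·24) = 1 − 144/120 = -0.200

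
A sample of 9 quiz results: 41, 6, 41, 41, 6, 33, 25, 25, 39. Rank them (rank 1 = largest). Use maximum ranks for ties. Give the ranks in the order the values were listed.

3, 9, 3, 3, 9, 5, 7, 7, 4

Sorted (descending): 41, 41, 41, 39, 33, 25, 25, 6, 6
The 3 values of 41 occupy positions 1–3 → each gets rank 3.
The 2 values of 25 occupy positions 6–7 → each gets rank 7.
The 2 values of 6 occupy positions 8–9 → each gets rank 9.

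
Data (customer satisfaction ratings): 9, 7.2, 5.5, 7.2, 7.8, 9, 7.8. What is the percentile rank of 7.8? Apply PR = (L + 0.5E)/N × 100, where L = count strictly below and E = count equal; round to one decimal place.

N = 7.
Strictly below 7.8: 3. Equal to 7.8: 2.
PR = (3 + 0.5·2)/7 × 100 = 57.1

57.1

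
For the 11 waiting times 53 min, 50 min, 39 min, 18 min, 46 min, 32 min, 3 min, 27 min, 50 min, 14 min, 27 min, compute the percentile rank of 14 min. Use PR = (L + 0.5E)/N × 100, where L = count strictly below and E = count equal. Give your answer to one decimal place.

N = 11.
Strictly below 14: 1. Equal to 14: 1.
PR = (1 + 0.5·1)/11 × 100 = 13.6

13.6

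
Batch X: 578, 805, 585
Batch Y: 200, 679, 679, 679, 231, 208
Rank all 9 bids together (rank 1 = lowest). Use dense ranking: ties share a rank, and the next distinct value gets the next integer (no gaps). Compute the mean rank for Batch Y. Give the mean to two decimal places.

4.00

Sorted (ascending): 200, 208, 231, 578, 585, 679, 679, 679, 805
The 3 values of 679 share dense rank 6.
Remaining distinct values take the next consecutive integers.
Batch Y values → pooled ranks: 200→1, 679→6, 679→6, 679→6, 231→3, 208→2
Mean rank = (1 + 6 + 6 + 6 + 3 + 2) / 6 = 4.00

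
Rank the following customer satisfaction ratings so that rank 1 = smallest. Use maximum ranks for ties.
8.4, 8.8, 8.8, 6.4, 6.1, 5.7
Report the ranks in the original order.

4, 6, 6, 3, 2, 1

Sorted (ascending): 5.7, 6.1, 6.4, 8.4, 8.8, 8.8
The 2 values of 8.8 occupy positions 5–6 → each gets rank 6.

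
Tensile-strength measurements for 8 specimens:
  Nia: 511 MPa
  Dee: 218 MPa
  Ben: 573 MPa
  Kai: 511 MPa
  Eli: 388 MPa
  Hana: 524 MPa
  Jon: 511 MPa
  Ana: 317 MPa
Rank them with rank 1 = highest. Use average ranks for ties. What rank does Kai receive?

4

Sorted (descending): 573, 524, 511, 511, 511, 388, 317, 218
The 3 values of 511 occupy positions 3–5 → average rank 4.
Kai has value 511 MPa → rank 4.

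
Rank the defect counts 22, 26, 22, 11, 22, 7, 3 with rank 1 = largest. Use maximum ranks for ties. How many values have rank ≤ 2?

1

Sorted (descending): 26, 22, 22, 22, 11, 7, 3
The 3 values of 22 occupy positions 2–4 → each gets rank 4.
Ranks ≤ 2: {1} → 1 value.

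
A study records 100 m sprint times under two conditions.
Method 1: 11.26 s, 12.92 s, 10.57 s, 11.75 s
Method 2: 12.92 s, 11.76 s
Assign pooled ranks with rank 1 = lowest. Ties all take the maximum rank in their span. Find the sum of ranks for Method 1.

12

Sorted (ascending): 10.57, 11.26, 11.75, 11.76, 12.92, 12.92
The 2 values of 12.92 occupy positions 5–6 → each gets rank 6.
Method 1 values → pooled ranks: 11.26→2, 12.92→6, 10.57→1, 11.75→3
Rank sum = 2 + 6 + 1 + 3 = 12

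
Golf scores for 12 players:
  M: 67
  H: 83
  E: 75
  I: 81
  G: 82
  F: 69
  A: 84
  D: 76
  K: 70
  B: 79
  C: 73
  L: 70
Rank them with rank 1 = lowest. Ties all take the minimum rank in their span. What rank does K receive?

Sorted (ascending): 67, 69, 70, 70, 73, 75, 76, 79, 81, 82, 83, 84
The 2 values of 70 occupy positions 3–4 → each gets rank 3.
K has value 70 → rank 3.

3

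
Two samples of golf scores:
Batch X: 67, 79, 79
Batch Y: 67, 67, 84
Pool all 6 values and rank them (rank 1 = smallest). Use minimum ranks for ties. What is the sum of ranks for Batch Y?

8

Sorted (ascending): 67, 67, 67, 79, 79, 84
The 3 values of 67 occupy positions 1–3 → each gets rank 1.
The 2 values of 79 occupy positions 4–5 → each gets rank 4.
Batch Y values → pooled ranks: 67→1, 67→1, 84→6
Rank sum = 1 + 1 + 6 = 8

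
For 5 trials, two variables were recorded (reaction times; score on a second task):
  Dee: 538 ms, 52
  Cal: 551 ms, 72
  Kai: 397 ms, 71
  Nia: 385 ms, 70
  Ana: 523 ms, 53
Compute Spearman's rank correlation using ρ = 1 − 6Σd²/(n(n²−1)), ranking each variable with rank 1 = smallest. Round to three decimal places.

Ranks of variable 1: 4, 5, 2, 1, 3
Ranks of variable 2: 1, 5, 4, 3, 2
d = r₁ − r₂: 3, 0, -2, -2, 1
d²: 9, 0, 4, 4, 1; Σd² = 18
ρ = 1 − 6·18/(5·24) = 1 − 108/120 = 0.100

0.100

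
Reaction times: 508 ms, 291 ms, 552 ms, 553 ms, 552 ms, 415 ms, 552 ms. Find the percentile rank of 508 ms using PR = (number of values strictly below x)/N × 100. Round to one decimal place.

N = 7.
Strictly below 508: 2. Equal to 508: 1.
PR = 2/7 × 100 = 28.6

28.6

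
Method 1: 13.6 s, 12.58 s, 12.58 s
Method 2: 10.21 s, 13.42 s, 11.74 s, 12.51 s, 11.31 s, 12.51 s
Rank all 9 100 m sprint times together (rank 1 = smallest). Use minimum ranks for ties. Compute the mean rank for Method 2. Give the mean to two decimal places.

3.67

Sorted (ascending): 10.21, 11.31, 11.74, 12.51, 12.51, 12.58, 12.58, 13.42, 13.6
The 2 values of 12.51 occupy positions 4–5 → each gets rank 4.
The 2 values of 12.58 occupy positions 6–7 → each gets rank 6.
Method 2 values → pooled ranks: 10.21→1, 13.42→8, 11.74→3, 12.51→4, 11.31→2, 12.51→4
Mean rank = (1 + 8 + 3 + 4 + 2 + 4) / 6 = 3.67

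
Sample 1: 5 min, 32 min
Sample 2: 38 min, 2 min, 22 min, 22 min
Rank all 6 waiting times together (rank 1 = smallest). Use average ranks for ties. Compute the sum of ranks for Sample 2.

14

Sorted (ascending): 2, 5, 22, 22, 32, 38
The 2 values of 22 occupy positions 3–4 → average rank (3+4)/2 = 3.5.
Sample 2 values → pooled ranks: 38→6, 2→1, 22→3.5, 22→3.5
Rank sum = 6 + 1 + 3.5 + 3.5 = 14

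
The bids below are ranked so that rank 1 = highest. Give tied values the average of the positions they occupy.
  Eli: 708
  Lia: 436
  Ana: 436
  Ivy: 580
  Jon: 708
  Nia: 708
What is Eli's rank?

Sorted (descending): 708, 708, 708, 580, 436, 436
The 3 values of 708 occupy positions 1–3 → average rank 2.
The 2 values of 436 occupy positions 5–6 → average rank (5+6)/2 = 5.5.
Eli has value 708 → rank 2.

2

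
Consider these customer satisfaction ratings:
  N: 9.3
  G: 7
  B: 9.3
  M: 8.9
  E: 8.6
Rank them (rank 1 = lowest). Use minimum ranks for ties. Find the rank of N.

4

Sorted (ascending): 7, 8.6, 8.9, 9.3, 9.3
The 2 values of 9.3 occupy positions 4–5 → each gets rank 4.
N has value 9.3 → rank 4.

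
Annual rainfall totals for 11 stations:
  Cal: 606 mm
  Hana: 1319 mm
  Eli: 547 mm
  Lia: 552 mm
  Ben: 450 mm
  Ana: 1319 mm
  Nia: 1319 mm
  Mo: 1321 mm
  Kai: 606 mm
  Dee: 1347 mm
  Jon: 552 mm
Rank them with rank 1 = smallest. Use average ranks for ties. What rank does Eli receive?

Sorted (ascending): 450, 547, 552, 552, 606, 606, 1319, 1319, 1319, 1321, 1347
The 2 values of 552 occupy positions 3–4 → average rank (3+4)/2 = 3.5.
The 2 values of 606 occupy positions 5–6 → average rank (5+6)/2 = 5.5.
The 3 values of 1319 occupy positions 7–9 → average rank 8.
Eli has value 547 mm → rank 2.

2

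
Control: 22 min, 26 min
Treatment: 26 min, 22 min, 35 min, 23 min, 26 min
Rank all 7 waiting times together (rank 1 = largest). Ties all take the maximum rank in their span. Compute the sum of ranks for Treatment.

21

Sorted (descending): 35, 26, 26, 26, 23, 22, 22
The 3 values of 26 occupy positions 2–4 → each gets rank 4.
The 2 values of 22 occupy positions 6–7 → each gets rank 7.
Treatment values → pooled ranks: 26→4, 22→7, 35→1, 23→5, 26→4
Rank sum = 4 + 7 + 1 + 5 + 4 = 21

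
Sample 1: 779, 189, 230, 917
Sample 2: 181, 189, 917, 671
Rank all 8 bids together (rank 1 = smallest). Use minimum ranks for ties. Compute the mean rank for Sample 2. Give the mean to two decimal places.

3.75

Sorted (ascending): 181, 189, 189, 230, 671, 779, 917, 917
The 2 values of 189 occupy positions 2–3 → each gets rank 2.
The 2 values of 917 occupy positions 7–8 → each gets rank 7.
Sample 2 values → pooled ranks: 181→1, 189→2, 917→7, 671→5
Mean rank = (1 + 2 + 7 + 5) / 4 = 3.75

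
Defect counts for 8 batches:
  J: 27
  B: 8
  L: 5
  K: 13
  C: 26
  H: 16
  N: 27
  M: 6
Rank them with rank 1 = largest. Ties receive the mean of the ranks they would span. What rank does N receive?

Sorted (descending): 27, 27, 26, 16, 13, 8, 6, 5
The 2 values of 27 occupy positions 1–2 → average rank (1+2)/2 = 1.5.
N has value 27 → rank 1.5.

1.5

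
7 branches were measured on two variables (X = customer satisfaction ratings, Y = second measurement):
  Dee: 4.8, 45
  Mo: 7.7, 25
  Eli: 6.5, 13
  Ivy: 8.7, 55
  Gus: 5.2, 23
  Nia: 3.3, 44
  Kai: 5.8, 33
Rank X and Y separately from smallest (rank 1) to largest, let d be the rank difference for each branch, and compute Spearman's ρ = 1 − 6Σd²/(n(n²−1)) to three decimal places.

-0.036

Ranks of variable 1: 2, 6, 5, 7, 3, 1, 4
Ranks of variable 2: 6, 3, 1, 7, 2, 5, 4
d = r₁ − r₂: -4, 3, 4, 0, 1, -4, 0
d²: 16, 9, 16, 0, 1, 16, 0; Σd² = 58
ρ = 1 − 6·58/(7·48) = 1 − 348/336 = -0.036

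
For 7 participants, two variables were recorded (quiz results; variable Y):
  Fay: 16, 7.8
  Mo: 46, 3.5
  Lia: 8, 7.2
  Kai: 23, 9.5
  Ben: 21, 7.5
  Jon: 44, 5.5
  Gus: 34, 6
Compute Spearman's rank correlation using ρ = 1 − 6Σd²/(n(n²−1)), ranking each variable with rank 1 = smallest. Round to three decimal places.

Ranks of variable 1: 2, 7, 1, 4, 3, 6, 5
Ranks of variable 2: 6, 1, 4, 7, 5, 2, 3
d = r₁ − r₂: -4, 6, -3, -3, -2, 4, 2
d²: 16, 36, 9, 9, 4, 16, 4; Σd² = 94
ρ = 1 − 6·94/(7·48) = 1 − 564/336 = -0.679

-0.679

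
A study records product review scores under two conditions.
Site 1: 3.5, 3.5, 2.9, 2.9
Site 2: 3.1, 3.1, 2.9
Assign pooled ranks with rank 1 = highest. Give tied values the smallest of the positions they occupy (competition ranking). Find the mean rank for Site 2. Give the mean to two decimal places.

3.67

Sorted (descending): 3.5, 3.5, 3.1, 3.1, 2.9, 2.9, 2.9
The 2 values of 3.5 occupy positions 1–2 → each gets rank 1.
The 2 values of 3.1 occupy positions 3–4 → each gets rank 3.
The 3 values of 2.9 occupy positions 5–7 → each gets rank 5.
Site 2 values → pooled ranks: 3.1→3, 3.1→3, 2.9→5
Mean rank = (3 + 3 + 5) / 3 = 3.67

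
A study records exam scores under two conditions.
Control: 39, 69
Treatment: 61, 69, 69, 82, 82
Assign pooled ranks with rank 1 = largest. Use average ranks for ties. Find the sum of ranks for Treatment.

17

Sorted (descending): 82, 82, 69, 69, 69, 61, 39
The 2 values of 82 occupy positions 1–2 → average rank (1+2)/2 = 1.5.
The 3 values of 69 occupy positions 3–5 → average rank 4.
Treatment values → pooled ranks: 61→6, 69→4, 69→4, 82→1.5, 82→1.5
Rank sum = 6 + 4 + 4 + 1.5 + 1.5 = 17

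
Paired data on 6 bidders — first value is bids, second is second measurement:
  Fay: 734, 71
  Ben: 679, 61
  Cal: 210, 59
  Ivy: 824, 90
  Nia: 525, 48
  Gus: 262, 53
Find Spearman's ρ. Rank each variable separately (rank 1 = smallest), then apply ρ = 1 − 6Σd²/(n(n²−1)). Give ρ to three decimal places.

Ranks of variable 1: 5, 4, 1, 6, 3, 2
Ranks of variable 2: 5, 4, 3, 6, 1, 2
d = r₁ − r₂: 0, 0, -2, 0, 2, 0
d²: 0, 0, 4, 0, 4, 0; Σd² = 8
ρ = 1 − 6·8/(6·35) = 1 − 48/210 = 0.771

0.771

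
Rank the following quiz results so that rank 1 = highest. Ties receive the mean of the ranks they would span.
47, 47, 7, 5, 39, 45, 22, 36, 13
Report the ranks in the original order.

Sorted (descending): 47, 47, 45, 39, 36, 22, 13, 7, 5
The 2 values of 47 occupy positions 1–2 → average rank (1+2)/2 = 1.5.

1.5, 1.5, 8, 9, 4, 3, 6, 5, 7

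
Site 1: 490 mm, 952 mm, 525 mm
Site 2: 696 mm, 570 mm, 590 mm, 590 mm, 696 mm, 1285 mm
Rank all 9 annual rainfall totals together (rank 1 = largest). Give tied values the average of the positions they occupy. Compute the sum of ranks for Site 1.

19

Sorted (descending): 1285, 952, 696, 696, 590, 590, 570, 525, 490
The 2 values of 696 occupy positions 3–4 → average rank (3+4)/2 = 3.5.
The 2 values of 590 occupy positions 5–6 → average rank (5+6)/2 = 5.5.
Site 1 values → pooled ranks: 490→9, 952→2, 525→8
Rank sum = 9 + 2 + 8 = 19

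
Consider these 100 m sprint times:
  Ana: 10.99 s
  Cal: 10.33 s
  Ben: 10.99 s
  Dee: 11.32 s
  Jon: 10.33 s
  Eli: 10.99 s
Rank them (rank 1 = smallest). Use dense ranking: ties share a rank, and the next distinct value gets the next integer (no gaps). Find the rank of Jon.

Sorted (ascending): 10.33, 10.33, 10.99, 10.99, 10.99, 11.32
The 2 values of 10.33 share dense rank 1.
The 3 values of 10.99 share dense rank 2.
Remaining distinct values take the next consecutive integers.
Jon has value 10.33 s → rank 1.

1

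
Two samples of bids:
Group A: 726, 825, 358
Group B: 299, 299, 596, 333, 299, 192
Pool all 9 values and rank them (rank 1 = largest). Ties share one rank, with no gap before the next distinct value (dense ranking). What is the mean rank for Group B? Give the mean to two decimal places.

Sorted (descending): 825, 726, 596, 358, 333, 299, 299, 299, 192
The 3 values of 299 share dense rank 6.
Remaining distinct values take the next consecutive integers.
Group B values → pooled ranks: 299→6, 299→6, 596→3, 333→5, 299→6, 192→7
Mean rank = (6 + 6 + 3 + 5 + 6 + 7) / 6 = 5.50

5.50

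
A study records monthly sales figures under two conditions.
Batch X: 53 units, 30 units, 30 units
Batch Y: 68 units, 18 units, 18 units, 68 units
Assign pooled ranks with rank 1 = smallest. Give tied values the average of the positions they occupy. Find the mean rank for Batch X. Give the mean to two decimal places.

4.00

Sorted (ascending): 18, 18, 30, 30, 53, 68, 68
The 2 values of 18 occupy positions 1–2 → average rank (1+2)/2 = 1.5.
The 2 values of 30 occupy positions 3–4 → average rank (3+4)/2 = 3.5.
The 2 values of 68 occupy positions 6–7 → average rank (6+7)/2 = 6.5.
Batch X values → pooled ranks: 53→5, 30→3.5, 30→3.5
Mean rank = (5 + 3.5 + 3.5) / 3 = 4.00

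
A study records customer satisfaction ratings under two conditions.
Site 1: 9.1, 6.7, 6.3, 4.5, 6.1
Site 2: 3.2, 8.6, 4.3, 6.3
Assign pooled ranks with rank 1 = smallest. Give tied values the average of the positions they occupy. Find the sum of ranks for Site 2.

Sorted (ascending): 3.2, 4.3, 4.5, 6.1, 6.3, 6.3, 6.7, 8.6, 9.1
The 2 values of 6.3 occupy positions 5–6 → average rank (5+6)/2 = 5.5.
Site 2 values → pooled ranks: 3.2→1, 8.6→8, 4.3→2, 6.3→5.5
Rank sum = 1 + 8 + 2 + 5.5 = 16.5

16.5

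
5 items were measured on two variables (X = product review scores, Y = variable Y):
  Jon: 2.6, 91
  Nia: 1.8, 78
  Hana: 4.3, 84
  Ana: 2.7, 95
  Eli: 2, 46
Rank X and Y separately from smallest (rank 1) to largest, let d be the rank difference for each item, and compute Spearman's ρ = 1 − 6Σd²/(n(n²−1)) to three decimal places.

0.600

Ranks of variable 1: 3, 1, 5, 4, 2
Ranks of variable 2: 4, 2, 3, 5, 1
d = r₁ − r₂: -1, -1, 2, -1, 1
d²: 1, 1, 4, 1, 1; Σd² = 8
ρ = 1 − 6·8/(5·24) = 1 − 48/120 = 0.600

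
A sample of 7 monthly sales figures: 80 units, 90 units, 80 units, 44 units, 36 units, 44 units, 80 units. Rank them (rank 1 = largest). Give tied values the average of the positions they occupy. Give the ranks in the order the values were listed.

Sorted (descending): 90, 80, 80, 80, 44, 44, 36
The 3 values of 80 occupy positions 2–4 → average rank 3.
The 2 values of 44 occupy positions 5–6 → average rank (5+6)/2 = 5.5.

3, 1, 3, 5.5, 7, 5.5, 3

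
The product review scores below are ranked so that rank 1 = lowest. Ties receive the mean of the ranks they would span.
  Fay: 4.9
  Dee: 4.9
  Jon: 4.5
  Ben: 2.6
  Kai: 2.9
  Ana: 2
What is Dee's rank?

5.5

Sorted (ascending): 2, 2.6, 2.9, 4.5, 4.9, 4.9
The 2 values of 4.9 occupy positions 5–6 → average rank (5+6)/2 = 5.5.
Dee has value 4.9 → rank 5.5.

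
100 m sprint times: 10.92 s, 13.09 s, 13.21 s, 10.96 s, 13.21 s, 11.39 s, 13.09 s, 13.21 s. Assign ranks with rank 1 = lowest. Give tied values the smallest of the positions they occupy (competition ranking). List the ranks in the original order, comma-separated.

1, 4, 6, 2, 6, 3, 4, 6

Sorted (ascending): 10.92, 10.96, 11.39, 13.09, 13.09, 13.21, 13.21, 13.21
The 2 values of 13.09 occupy positions 4–5 → each gets rank 4.
The 3 values of 13.21 occupy positions 6–8 → each gets rank 6.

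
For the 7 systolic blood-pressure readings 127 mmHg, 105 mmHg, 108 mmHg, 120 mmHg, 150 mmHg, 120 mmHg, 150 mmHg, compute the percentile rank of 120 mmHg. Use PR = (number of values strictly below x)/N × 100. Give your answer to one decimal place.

N = 7.
Strictly below 120: 2. Equal to 120: 2.
PR = 2/7 × 100 = 28.6

28.6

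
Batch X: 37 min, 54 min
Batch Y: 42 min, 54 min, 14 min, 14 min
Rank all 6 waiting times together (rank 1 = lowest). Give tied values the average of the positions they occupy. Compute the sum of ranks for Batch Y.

12.5

Sorted (ascending): 14, 14, 37, 42, 54, 54
The 2 values of 14 occupy positions 1–2 → average rank (1+2)/2 = 1.5.
The 2 values of 54 occupy positions 5–6 → average rank (5+6)/2 = 5.5.
Batch Y values → pooled ranks: 42→4, 54→5.5, 14→1.5, 14→1.5
Rank sum = 4 + 5.5 + 1.5 + 1.5 = 12.5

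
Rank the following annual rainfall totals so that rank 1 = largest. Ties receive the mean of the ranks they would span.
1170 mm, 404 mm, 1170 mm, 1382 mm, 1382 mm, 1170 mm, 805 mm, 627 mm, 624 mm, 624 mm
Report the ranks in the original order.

Sorted (descending): 1382, 1382, 1170, 1170, 1170, 805, 627, 624, 624, 404
The 2 values of 1382 occupy positions 1–2 → average rank (1+2)/2 = 1.5.
The 3 values of 1170 occupy positions 3–5 → average rank 4.
The 2 values of 624 occupy positions 8–9 → average rank (8+9)/2 = 8.5.

4, 10, 4, 1.5, 1.5, 4, 6, 7, 8.5, 8.5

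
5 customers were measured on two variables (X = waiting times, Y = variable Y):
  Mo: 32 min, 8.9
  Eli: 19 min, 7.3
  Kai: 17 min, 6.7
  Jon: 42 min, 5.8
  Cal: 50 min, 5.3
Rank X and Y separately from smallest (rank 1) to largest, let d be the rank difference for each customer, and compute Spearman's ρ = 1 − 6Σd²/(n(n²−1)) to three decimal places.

-0.600

Ranks of variable 1: 3, 2, 1, 4, 5
Ranks of variable 2: 5, 4, 3, 2, 1
d = r₁ − r₂: -2, -2, -2, 2, 4
d²: 4, 4, 4, 4, 16; Σd² = 32
ρ = 1 − 6·32/(5·24) = 1 − 192/120 = -0.600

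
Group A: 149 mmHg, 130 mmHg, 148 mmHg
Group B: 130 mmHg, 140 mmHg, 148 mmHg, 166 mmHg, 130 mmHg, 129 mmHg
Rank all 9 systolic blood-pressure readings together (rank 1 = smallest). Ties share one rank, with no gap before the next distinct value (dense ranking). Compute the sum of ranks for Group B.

Sorted (ascending): 129, 130, 130, 130, 140, 148, 148, 149, 166
The 3 values of 130 share dense rank 2.
The 2 values of 148 share dense rank 4.
Remaining distinct values take the next consecutive integers.
Group B values → pooled ranks: 130→2, 140→3, 148→4, 166→6, 130→2, 129→1
Rank sum = 2 + 3 + 4 + 6 + 2 + 1 = 18

18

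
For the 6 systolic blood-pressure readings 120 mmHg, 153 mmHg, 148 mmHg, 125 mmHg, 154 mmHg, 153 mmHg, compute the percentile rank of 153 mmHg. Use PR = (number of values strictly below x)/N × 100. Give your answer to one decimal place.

N = 6.
Strictly below 153: 3. Equal to 153: 2.
PR = 3/6 × 100 = 50.0

50.0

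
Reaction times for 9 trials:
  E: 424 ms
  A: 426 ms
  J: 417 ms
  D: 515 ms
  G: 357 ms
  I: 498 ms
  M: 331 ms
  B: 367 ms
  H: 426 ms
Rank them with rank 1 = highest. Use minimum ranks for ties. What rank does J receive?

6

Sorted (descending): 515, 498, 426, 426, 424, 417, 367, 357, 331
The 2 values of 426 occupy positions 3–4 → each gets rank 3.
J has value 417 ms → rank 6.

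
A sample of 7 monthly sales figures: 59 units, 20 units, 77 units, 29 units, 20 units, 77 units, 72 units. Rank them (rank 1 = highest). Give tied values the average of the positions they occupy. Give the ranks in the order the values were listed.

Sorted (descending): 77, 77, 72, 59, 29, 20, 20
The 2 values of 77 occupy positions 1–2 → average rank (1+2)/2 = 1.5.
The 2 values of 20 occupy positions 6–7 → average rank (6+7)/2 = 6.5.

4, 6.5, 1.5, 5, 6.5, 1.5, 3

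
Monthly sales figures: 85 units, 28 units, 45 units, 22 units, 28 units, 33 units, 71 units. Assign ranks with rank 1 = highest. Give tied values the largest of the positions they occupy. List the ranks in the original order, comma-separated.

Sorted (descending): 85, 71, 45, 33, 28, 28, 22
The 2 values of 28 occupy positions 5–6 → each gets rank 6.

1, 6, 3, 7, 6, 4, 2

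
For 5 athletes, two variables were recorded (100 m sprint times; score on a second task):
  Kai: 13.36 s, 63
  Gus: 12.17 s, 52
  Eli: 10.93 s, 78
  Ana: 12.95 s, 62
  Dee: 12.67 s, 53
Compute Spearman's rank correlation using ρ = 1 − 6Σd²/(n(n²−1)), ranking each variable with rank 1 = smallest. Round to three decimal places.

0.000

Ranks of variable 1: 5, 2, 1, 4, 3
Ranks of variable 2: 4, 1, 5, 3, 2
d = r₁ − r₂: 1, 1, -4, 1, 1
d²: 1, 1, 16, 1, 1; Σd² = 20
ρ = 1 − 6·20/(5·24) = 1 − 120/120 = 0.000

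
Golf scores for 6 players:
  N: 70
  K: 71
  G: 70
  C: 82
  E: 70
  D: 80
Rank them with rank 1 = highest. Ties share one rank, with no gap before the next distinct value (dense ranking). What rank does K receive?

Sorted (descending): 82, 80, 71, 70, 70, 70
The 3 values of 70 share dense rank 4.
Remaining distinct values take the next consecutive integers.
K has value 71 → rank 3.

3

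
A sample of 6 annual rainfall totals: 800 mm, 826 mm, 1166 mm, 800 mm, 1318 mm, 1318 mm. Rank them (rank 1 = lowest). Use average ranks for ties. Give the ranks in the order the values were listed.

1.5, 3, 4, 1.5, 5.5, 5.5

Sorted (ascending): 800, 800, 826, 1166, 1318, 1318
The 2 values of 800 occupy positions 1–2 → average rank (1+2)/2 = 1.5.
The 2 values of 1318 occupy positions 5–6 → average rank (5+6)/2 = 5.5.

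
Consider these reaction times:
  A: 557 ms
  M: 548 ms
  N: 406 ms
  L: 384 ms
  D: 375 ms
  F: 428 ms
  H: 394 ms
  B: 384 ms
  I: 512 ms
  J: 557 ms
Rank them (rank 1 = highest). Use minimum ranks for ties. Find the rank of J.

1

Sorted (descending): 557, 557, 548, 512, 428, 406, 394, 384, 384, 375
The 2 values of 557 occupy positions 1–2 → each gets rank 1.
The 2 values of 384 occupy positions 8–9 → each gets rank 8.
J has value 557 ms → rank 1.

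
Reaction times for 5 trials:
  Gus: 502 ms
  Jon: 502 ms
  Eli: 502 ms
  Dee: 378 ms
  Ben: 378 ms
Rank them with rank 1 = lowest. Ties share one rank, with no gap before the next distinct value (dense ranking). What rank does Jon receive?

2

Sorted (ascending): 378, 378, 502, 502, 502
The 2 values of 378 share dense rank 1.
The 3 values of 502 share dense rank 2.
Jon has value 502 ms → rank 2.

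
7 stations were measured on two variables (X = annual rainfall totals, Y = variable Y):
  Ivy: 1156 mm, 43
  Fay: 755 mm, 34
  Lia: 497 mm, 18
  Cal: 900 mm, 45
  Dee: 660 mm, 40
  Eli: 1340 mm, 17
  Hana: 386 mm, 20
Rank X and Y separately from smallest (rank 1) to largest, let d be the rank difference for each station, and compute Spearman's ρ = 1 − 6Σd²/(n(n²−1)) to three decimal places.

Ranks of variable 1: 6, 4, 2, 5, 3, 7, 1
Ranks of variable 2: 6, 4, 2, 7, 5, 1, 3
d = r₁ − r₂: 0, 0, 0, -2, -2, 6, -2
d²: 0, 0, 0, 4, 4, 36, 4; Σd² = 48
ρ = 1 − 6·48/(7·48) = 1 − 288/336 = 0.143

0.143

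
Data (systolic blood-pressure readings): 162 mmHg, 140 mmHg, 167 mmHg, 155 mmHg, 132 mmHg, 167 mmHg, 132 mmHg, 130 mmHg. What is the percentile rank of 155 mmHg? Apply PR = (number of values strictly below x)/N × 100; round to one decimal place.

N = 8.
Strictly below 155: 4. Equal to 155: 1.
PR = 4/8 × 100 = 50.0

50.0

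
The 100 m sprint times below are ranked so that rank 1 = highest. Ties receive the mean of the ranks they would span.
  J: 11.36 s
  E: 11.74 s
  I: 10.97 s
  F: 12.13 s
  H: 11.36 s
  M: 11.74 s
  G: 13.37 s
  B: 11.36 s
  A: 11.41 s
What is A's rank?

5

Sorted (descending): 13.37, 12.13, 11.74, 11.74, 11.41, 11.36, 11.36, 11.36, 10.97
The 2 values of 11.74 occupy positions 3–4 → average rank (3+4)/2 = 3.5.
The 3 values of 11.36 occupy positions 6–8 → average rank 7.
A has value 11.41 s → rank 5.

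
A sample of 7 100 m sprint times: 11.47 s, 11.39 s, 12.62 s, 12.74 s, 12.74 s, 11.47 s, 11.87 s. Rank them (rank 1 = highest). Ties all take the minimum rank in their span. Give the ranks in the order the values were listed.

5, 7, 3, 1, 1, 5, 4

Sorted (descending): 12.74, 12.74, 12.62, 11.87, 11.47, 11.47, 11.39
The 2 values of 12.74 occupy positions 1–2 → each gets rank 1.
The 2 values of 11.47 occupy positions 5–6 → each gets rank 5.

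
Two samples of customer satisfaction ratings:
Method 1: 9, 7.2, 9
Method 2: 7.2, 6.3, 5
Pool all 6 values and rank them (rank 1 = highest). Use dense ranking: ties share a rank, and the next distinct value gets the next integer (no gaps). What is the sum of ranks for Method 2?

Sorted (descending): 9, 9, 7.2, 7.2, 6.3, 5
The 2 values of 9 share dense rank 1.
The 2 values of 7.2 share dense rank 2.
Remaining distinct values take the next consecutive integers.
Method 2 values → pooled ranks: 7.2→2, 6.3→3, 5→4
Rank sum = 2 + 3 + 4 = 9

9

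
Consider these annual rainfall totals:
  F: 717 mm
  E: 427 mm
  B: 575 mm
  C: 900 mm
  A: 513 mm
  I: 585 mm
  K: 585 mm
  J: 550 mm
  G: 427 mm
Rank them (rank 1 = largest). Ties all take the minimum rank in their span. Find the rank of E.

8

Sorted (descending): 900, 717, 585, 585, 575, 550, 513, 427, 427
The 2 values of 585 occupy positions 3–4 → each gets rank 3.
The 2 values of 427 occupy positions 8–9 → each gets rank 8.
E has value 427 mm → rank 8.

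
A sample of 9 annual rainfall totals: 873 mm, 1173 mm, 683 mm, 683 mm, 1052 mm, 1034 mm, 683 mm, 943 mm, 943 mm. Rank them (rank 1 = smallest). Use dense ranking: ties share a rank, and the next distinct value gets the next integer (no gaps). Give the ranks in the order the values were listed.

Sorted (ascending): 683, 683, 683, 873, 943, 943, 1034, 1052, 1173
The 3 values of 683 share dense rank 1.
The 2 values of 943 share dense rank 3.
Remaining distinct values take the next consecutive integers.

2, 6, 1, 1, 5, 4, 1, 3, 3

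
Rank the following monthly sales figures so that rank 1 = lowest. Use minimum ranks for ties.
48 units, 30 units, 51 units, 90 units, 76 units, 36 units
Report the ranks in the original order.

3, 1, 4, 6, 5, 2

Sorted (ascending): 30, 36, 48, 51, 76, 90
No ties — each value takes its position as its rank.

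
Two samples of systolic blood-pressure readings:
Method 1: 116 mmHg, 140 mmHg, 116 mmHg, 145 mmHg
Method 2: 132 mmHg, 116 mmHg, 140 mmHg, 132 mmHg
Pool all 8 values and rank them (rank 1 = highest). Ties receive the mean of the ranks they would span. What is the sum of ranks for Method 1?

Sorted (descending): 145, 140, 140, 132, 132, 116, 116, 116
The 2 values of 140 occupy positions 2–3 → average rank (2+3)/2 = 2.5.
The 2 values of 132 occupy positions 4–5 → average rank (4+5)/2 = 4.5.
The 3 values of 116 occupy positions 6–8 → average rank 7.
Method 1 values → pooled ranks: 116→7, 140→2.5, 116→7, 145→1
Rank sum = 7 + 2.5 + 7 + 1 = 17.5

17.5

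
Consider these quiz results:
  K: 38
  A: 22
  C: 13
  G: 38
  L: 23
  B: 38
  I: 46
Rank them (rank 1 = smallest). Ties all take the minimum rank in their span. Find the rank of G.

4

Sorted (ascending): 13, 22, 23, 38, 38, 38, 46
The 3 values of 38 occupy positions 4–6 → each gets rank 4.
G has value 38 → rank 4.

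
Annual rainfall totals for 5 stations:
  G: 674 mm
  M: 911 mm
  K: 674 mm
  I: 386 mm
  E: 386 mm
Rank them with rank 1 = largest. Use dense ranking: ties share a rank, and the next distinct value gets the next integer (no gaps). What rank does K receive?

Sorted (descending): 911, 674, 674, 386, 386
The 2 values of 674 share dense rank 2.
The 2 values of 386 share dense rank 3.
Remaining distinct values take the next consecutive integers.
K has value 674 mm → rank 2.

2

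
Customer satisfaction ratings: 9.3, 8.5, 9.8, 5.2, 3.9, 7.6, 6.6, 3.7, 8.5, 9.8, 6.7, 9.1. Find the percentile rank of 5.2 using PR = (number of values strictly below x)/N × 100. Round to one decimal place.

16.7

N = 12.
Strictly below 5.2: 2. Equal to 5.2: 1.
PR = 2/12 × 100 = 16.7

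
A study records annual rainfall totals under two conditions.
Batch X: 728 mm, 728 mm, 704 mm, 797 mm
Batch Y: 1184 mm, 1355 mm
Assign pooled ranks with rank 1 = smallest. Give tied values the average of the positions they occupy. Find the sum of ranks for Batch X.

Sorted (ascending): 704, 728, 728, 797, 1184, 1355
The 2 values of 728 occupy positions 2–3 → average rank (2+3)/2 = 2.5.
Batch X values → pooled ranks: 728→2.5, 728→2.5, 704→1, 797→4
Rank sum = 2.5 + 2.5 + 1 + 4 = 10

10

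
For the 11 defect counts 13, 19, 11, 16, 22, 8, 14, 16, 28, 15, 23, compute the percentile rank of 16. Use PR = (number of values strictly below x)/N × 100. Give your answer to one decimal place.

N = 11.
Strictly below 16: 5. Equal to 16: 2.
PR = 5/11 × 100 = 45.5

45.5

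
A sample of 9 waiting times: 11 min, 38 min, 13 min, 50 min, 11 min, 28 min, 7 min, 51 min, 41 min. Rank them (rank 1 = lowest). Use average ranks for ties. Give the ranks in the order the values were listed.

2.5, 6, 4, 8, 2.5, 5, 1, 9, 7

Sorted (ascending): 7, 11, 11, 13, 28, 38, 41, 50, 51
The 2 values of 11 occupy positions 2–3 → average rank (2+3)/2 = 2.5.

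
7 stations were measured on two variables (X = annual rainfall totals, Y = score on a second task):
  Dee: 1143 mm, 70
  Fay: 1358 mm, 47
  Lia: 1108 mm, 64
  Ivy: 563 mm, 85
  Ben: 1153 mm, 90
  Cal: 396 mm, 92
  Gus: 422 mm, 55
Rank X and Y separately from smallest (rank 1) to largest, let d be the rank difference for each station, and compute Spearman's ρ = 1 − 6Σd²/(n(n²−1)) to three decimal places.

-0.393

Ranks of variable 1: 5, 7, 4, 3, 6, 1, 2
Ranks of variable 2: 4, 1, 3, 5, 6, 7, 2
d = r₁ − r₂: 1, 6, 1, -2, 0, -6, 0
d²: 1, 36, 1, 4, 0, 36, 0; Σd² = 78
ρ = 1 − 6·78/(7·48) = 1 − 468/336 = -0.393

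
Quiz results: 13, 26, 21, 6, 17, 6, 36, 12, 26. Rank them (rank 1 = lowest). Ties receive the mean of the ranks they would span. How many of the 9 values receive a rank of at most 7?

Sorted (ascending): 6, 6, 12, 13, 17, 21, 26, 26, 36
The 2 values of 6 occupy positions 1–2 → average rank (1+2)/2 = 1.5.
The 2 values of 26 occupy positions 7–8 → average rank (7+8)/2 = 7.5.
Ranks ≤ 7: {1.5, 1.5, 3, 4, 5, 6} → 6 values.

6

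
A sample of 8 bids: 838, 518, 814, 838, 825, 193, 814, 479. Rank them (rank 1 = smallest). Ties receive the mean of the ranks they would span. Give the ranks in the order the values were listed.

7.5, 3, 4.5, 7.5, 6, 1, 4.5, 2

Sorted (ascending): 193, 479, 518, 814, 814, 825, 838, 838
The 2 values of 814 occupy positions 4–5 → average rank (4+5)/2 = 4.5.
The 2 values of 838 occupy positions 7–8 → average rank (7+8)/2 = 7.5.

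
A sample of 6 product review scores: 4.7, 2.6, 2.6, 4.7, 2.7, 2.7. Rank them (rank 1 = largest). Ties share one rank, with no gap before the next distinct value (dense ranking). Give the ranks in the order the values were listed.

Sorted (descending): 4.7, 4.7, 2.7, 2.7, 2.6, 2.6
The 2 values of 4.7 share dense rank 1.
The 2 values of 2.7 share dense rank 2.
The 2 values of 2.6 share dense rank 3.

1, 3, 3, 1, 2, 2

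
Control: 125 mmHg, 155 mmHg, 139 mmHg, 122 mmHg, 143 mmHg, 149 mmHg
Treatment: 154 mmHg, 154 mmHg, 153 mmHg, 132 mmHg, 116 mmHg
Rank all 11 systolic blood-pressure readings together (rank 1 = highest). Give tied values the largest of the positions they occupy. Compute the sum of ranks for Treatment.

29

Sorted (descending): 155, 154, 154, 153, 149, 143, 139, 132, 125, 122, 116
The 2 values of 154 occupy positions 2–3 → each gets rank 3.
Treatment values → pooled ranks: 154→3, 154→3, 153→4, 132→8, 116→11
Rank sum = 3 + 3 + 4 + 8 + 11 = 29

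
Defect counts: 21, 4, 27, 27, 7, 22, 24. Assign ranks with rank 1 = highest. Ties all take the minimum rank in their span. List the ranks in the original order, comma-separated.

5, 7, 1, 1, 6, 4, 3

Sorted (descending): 27, 27, 24, 22, 21, 7, 4
The 2 values of 27 occupy positions 1–2 → each gets rank 1.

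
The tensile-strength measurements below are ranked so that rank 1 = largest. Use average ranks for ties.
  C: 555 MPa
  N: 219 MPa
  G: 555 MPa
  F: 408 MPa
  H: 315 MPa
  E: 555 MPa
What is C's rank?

2

Sorted (descending): 555, 555, 555, 408, 315, 219
The 3 values of 555 occupy positions 1–3 → average rank 2.
C has value 555 MPa → rank 2.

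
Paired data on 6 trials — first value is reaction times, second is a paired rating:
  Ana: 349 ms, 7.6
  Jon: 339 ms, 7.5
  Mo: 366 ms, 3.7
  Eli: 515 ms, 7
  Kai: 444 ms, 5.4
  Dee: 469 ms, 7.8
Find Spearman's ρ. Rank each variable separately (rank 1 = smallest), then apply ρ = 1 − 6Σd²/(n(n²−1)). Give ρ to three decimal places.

Ranks of variable 1: 2, 1, 3, 6, 4, 5
Ranks of variable 2: 5, 4, 1, 3, 2, 6
d = r₁ − r₂: -3, -3, 2, 3, 2, -1
d²: 9, 9, 4, 9, 4, 1; Σd² = 36
ρ = 1 − 6·36/(6·35) = 1 − 216/210 = -0.029

-0.029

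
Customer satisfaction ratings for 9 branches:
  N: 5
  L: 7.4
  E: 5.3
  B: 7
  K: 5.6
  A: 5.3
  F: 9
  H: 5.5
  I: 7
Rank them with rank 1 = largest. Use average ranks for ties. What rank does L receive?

Sorted (descending): 9, 7.4, 7, 7, 5.6, 5.5, 5.3, 5.3, 5
The 2 values of 7 occupy positions 3–4 → average rank (3+4)/2 = 3.5.
The 2 values of 5.3 occupy positions 7–8 → average rank (7+8)/2 = 7.5.
L has value 7.4 → rank 2.

2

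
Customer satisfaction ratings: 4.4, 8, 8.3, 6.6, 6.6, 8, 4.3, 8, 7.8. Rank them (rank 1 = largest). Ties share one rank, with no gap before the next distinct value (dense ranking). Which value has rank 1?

Sorted (descending): 8.3, 8, 8, 8, 7.8, 6.6, 6.6, 4.4, 4.3
The 3 values of 8 share dense rank 2.
The 2 values of 6.6 share dense rank 4.
Remaining distinct values take the next consecutive integers.
Rank 1 → value 8.3.

8.3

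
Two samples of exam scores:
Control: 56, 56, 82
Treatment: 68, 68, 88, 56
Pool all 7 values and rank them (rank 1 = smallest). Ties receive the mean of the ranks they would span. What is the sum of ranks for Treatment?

18

Sorted (ascending): 56, 56, 56, 68, 68, 82, 88
The 3 values of 56 occupy positions 1–3 → average rank 2.
The 2 values of 68 occupy positions 4–5 → average rank (4+5)/2 = 4.5.
Treatment values → pooled ranks: 68→4.5, 68→4.5, 88→7, 56→2
Rank sum = 4.5 + 4.5 + 7 + 2 = 18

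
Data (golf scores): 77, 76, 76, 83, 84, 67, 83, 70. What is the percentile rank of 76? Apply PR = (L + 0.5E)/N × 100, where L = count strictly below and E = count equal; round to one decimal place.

N = 8.
Strictly below 76: 2. Equal to 76: 2.
PR = (2 + 0.5·2)/8 × 100 = 37.5

37.5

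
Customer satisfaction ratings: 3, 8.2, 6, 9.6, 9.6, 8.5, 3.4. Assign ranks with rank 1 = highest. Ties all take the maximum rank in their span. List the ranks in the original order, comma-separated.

Sorted (descending): 9.6, 9.6, 8.5, 8.2, 6, 3.4, 3
The 2 values of 9.6 occupy positions 1–2 → each gets rank 2.

7, 4, 5, 2, 2, 3, 6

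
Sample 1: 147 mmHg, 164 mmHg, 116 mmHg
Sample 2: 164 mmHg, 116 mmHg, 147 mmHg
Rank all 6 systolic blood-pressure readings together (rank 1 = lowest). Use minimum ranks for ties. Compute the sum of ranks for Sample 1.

9

Sorted (ascending): 116, 116, 147, 147, 164, 164
The 2 values of 116 occupy positions 1–2 → each gets rank 1.
The 2 values of 147 occupy positions 3–4 → each gets rank 3.
The 2 values of 164 occupy positions 5–6 → each gets rank 5.
Sample 1 values → pooled ranks: 147→3, 164→5, 116→1
Rank sum = 3 + 5 + 1 = 9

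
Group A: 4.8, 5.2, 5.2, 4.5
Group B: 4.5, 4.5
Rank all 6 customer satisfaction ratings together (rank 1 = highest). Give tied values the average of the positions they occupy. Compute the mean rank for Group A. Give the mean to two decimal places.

Sorted (descending): 5.2, 5.2, 4.8, 4.5, 4.5, 4.5
The 2 values of 5.2 occupy positions 1–2 → average rank (1+2)/2 = 1.5.
The 3 values of 4.5 occupy positions 4–6 → average rank 5.
Group A values → pooled ranks: 4.8→3, 5.2→1.5, 5.2→1.5, 4.5→5
Mean rank = (3 + 1.5 + 1.5 + 5) / 4 = 2.75

2.75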